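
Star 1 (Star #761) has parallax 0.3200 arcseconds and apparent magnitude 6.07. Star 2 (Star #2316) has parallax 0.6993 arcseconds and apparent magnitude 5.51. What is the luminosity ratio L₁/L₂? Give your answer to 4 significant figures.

d₁ = 1/p₁ = 1/0.3200″ = 3.125 pc; d₂ = 1/p₂ = 1/0.6993″ = 1.43 pc.
M₁ = m₁ − 5 log₁₀ d₁ + 5 = 6.07 − 2.4743 + 5 = 8.5957.
M₂ = 5.51 − 0.7767 + 5 = 9.7333.
L₁/L₂ = 10^(0.4(M₂ − M₁)) = 10^(0.4 × 1.1376) = 10^0.45504 = 2.8513.

L₁/L₂ = 2.851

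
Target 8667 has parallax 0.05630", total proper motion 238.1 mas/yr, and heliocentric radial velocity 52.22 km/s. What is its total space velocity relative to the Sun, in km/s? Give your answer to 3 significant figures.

d = 1/p = 1/0.05630″ = 17.762 pc.
μ = 238.1 mas/yr = 0.2381 ″/yr.
v_t = 4.740 μ d = 4.740 × 0.2381 × 17.762 = 20.046 km/s.
v = √(v_r² + v_t²) = √(52.22² + 20.046²) = √3128.77 = 55.935 km/s.

55.9 km/s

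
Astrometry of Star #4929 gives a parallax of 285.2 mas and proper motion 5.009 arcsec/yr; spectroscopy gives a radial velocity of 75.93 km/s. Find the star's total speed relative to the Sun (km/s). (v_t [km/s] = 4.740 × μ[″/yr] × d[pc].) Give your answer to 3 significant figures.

113 km/s

d = 1/p = 1/0.2852″ = 3.5063 pc.
v_t = 4.740 μ d = 4.740 × 5.009 × 3.5063 = 83.249 km/s.
v = √(v_r² + v_t²) = √(75.93² + 83.249²) = √12695.8 = 112.68 km/s.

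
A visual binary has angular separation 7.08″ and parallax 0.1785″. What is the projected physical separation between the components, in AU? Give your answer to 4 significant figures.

d = 1/p = 1/0.1785″ = 5.6022 pc.
At distance d (pc), an angle of θ arcsec spans θ·d AU: s = 7.08 × 5.6022 = 39.664 AU.

39.66 AU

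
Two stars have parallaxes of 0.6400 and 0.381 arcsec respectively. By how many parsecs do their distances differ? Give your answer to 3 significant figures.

d_A = 1/0.6400″ = 1.5625 pc; d_B = 1/0.3810″ = 2.6247 pc.
|d_B − d_A| = |2.6247 − 1.5625| = 1.0622 pc.

1.06 pc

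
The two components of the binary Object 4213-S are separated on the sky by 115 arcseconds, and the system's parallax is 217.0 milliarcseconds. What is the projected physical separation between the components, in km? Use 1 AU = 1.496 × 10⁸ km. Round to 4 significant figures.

7.928 × 10^10 km

d = 1/p = 1/0.2170″ = 4.6083 pc.
At distance d (pc), an angle of θ arcsec spans θ·d AU: s = 115 × 4.6083 = 529.95 AU.
= 529.95 × 1.496 × 10⁸ km = 7.9281 × 10^10 km.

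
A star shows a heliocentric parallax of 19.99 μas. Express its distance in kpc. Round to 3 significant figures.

p = 19.99 μas = 0.00001999 arcsec.
d = 1/p = 1/0.00001999 = 50025 pc.
= 50.025 kpc.

50.0 kpc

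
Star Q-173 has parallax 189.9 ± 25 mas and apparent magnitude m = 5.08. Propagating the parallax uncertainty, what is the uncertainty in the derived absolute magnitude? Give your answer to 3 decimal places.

M = m − 5 log₁₀ d + 5 = m + 5 log₁₀ p + 5, so ∂M/∂p = 5/(p ln 10).
σ_M = (5/ln 10) · (σ_p/p) = 2.1715 × 25/189.9 = 2.1715 × 0.13165 = 0.28588.

σ_M = 0.286 mag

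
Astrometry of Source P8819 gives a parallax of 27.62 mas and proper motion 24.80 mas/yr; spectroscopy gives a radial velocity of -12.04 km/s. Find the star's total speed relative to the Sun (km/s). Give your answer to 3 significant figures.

d = 1/p = 1/0.02762″ = 36.206 pc.
μ = 24.80 mas/yr = 0.02480 ″/yr.
v_t = 4.740 μ d = 4.740 × 0.02480 × 36.206 = 4.2561 km/s.
v = √(v_r² + v_t²) = √((-12.04)² + 4.2561²) = √163.076 = 12.77 km/s.

12.8 km/s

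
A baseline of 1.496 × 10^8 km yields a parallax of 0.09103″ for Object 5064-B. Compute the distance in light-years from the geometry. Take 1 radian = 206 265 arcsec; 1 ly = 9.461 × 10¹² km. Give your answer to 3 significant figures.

35.8 ly

θ = 0.09103″ = 0.09103/206265 = 4.4133 × 10^-7 rad.
d = B/θ = (1.496 × 10^8) / (4.4133 × 10^-7) = 3.3898 × 10^14 km = (3.3898 × 10^14) / (9.461 × 10^12) ly = 35.829 ly.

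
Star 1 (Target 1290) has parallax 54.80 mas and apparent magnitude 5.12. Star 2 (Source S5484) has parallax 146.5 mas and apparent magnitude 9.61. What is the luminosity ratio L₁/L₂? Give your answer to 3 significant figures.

L₁/L₂ = 447

d₁ = 1/p₁ = 1/0.05480″ = 18.248 pc; d₂ = 1/p₂ = 1/0.1465″ = 6.8259 pc.
M₁ = m₁ − 5 log₁₀ d₁ + 5 = 5.12 − 6.3061 + 5 = 3.8139.
M₂ = 9.61 − 4.1708 + 5 = 10.4392.
L₁/L₂ = 10^(0.4(M₂ − M₁)) = 10^(0.4 × 6.6253) = 10^2.65012 = 446.81.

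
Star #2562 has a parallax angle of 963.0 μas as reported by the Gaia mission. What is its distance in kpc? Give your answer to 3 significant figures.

p = 963.0 μas = 0.0009630 arcsec.
d = 1/p = 1/0.0009630 = 1038.4 pc.
= 1.0384 kpc.

1.04 kpc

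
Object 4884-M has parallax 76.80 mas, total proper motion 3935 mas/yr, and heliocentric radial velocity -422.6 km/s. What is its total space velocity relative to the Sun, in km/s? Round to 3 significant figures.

487 km/s

d = 1/p = 1/0.07680″ = 13.021 pc.
μ = 3935 mas/yr = 3.935 ″/yr.
v_t = 4.740 μ d = 4.740 × 3.935 × 13.021 = 242.87 km/s.
v = √(v_r² + v_t²) = √((-422.6)² + 242.87²) = √237577 = 487.42 km/s.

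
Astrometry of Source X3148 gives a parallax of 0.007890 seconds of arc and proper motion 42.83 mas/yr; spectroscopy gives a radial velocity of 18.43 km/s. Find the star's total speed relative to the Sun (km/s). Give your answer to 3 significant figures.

d = 1/p = 1/0.007890″ = 126.74 pc.
μ = 42.83 mas/yr = 0.04283 ″/yr.
v_t = 4.740 μ d = 4.740 × 0.04283 × 126.74 = 25.73 km/s.
v = √(v_r² + v_t²) = √(18.43² + 25.73²) = √1001.7 = 31.65 km/s.

31.7 km/s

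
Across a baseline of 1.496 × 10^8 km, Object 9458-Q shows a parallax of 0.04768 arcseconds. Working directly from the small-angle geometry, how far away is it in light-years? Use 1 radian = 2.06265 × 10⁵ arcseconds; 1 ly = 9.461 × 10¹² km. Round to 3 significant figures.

68.4 ly

θ = 0.04768″ = 0.04768/206265 = 2.3116 × 10^-7 rad.
d = B/θ = (1.496 × 10^8) / (2.3116 × 10^-7) = 6.4717 × 10^14 km = (6.4717 × 10^14) / (9.461 × 10^12) ly = 68.404 ly.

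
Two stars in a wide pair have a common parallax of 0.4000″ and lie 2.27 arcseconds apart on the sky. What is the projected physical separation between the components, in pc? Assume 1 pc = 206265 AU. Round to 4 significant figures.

d = 1/p = 1/0.4000″ = 2.5 pc.
At distance d (pc), an angle of θ arcsec spans θ·d AU: s = 2.27 × 2.5 = 5.675 AU.
= 5.675 / 206265 = 2.7513 × 10^-5 pc.

2.751 × 10^-5 pc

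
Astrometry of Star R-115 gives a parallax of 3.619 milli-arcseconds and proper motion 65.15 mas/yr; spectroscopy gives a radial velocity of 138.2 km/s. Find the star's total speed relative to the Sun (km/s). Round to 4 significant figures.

d = 1/p = 1/0.003619″ = 276.32 pc.
μ = 65.15 mas/yr = 0.06515 ″/yr.
v_t = 4.740 μ d = 4.740 × 0.06515 × 276.32 = 85.331 km/s.
v = √(v_r² + v_t²) = √(138.2² + 85.331²) = √26380.6 = 162.42 km/s.

162.4 km/s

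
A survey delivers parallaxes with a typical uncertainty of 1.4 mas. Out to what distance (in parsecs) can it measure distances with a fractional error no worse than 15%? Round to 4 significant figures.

107.1 pc

σ_d/d = σ_p/p, so the condition is σ_p/p ≤ 0.15, i.e. p ≥ σ_p/0.15.
p_min = 1.4/0.15 = 9.3333 mas = 0.0093333 arcsec.
d_max = 1/p_min = 1/0.0093333 = 107.14 pc.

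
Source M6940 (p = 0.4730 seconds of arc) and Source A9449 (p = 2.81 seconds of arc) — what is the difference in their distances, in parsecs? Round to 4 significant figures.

d_A = 1/0.4730″ = 2.1142 pc; d_B = 1/2.810″ = 0.35587 pc.
|d_B − d_A| = |0.35587 − 2.1142| = 1.7583 pc.

1.758 pc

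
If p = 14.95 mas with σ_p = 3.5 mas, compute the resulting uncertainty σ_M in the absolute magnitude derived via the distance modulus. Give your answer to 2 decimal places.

M = m − 5 log₁₀ d + 5 = m + 5 log₁₀ p + 5, so ∂M/∂p = 5/(p ln 10).
σ_M = (5/ln 10) · (σ_p/p) = 2.1715 × 3.5/14.95 = 2.1715 × 0.23411 = 0.50837.

σ_M = 0.51 mag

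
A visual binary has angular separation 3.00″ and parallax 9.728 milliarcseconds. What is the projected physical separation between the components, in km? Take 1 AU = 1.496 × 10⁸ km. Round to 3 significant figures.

d = 1/p = 1/0.009728″ = 102.8 pc.
At distance d (pc), an angle of θ arcsec spans θ·d AU: s = 3.00 × 102.8 = 308.4 AU.
= 308.4 × 1.496 × 10⁸ km = 4.6137 × 10^10 km.

4.61 × 10^10 km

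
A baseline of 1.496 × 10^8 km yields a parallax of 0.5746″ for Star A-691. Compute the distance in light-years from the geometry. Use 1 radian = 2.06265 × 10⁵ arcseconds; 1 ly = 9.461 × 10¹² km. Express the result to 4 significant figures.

θ = 0.5746″ = 0.5746/206265 = 2.7857 × 10^-6 rad.
d = B/θ = (1.496 × 10^8) / (2.7857 × 10^-6) = 5.3703 × 10^13 km = (5.3703 × 10^13) / (9.461 × 10^12) ly = 5.6762 ly.

5.676 ly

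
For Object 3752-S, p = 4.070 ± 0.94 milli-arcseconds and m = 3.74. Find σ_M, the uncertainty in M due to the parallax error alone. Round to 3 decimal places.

M = m − 5 log₁₀ d + 5 = m + 5 log₁₀ p + 5, so ∂M/∂p = 5/(p ln 10).
σ_M = (5/ln 10) · (σ_p/p) = 2.1715 × 0.94/4.070 = 2.1715 × 0.23096 = 0.50153.

σ_M = 0.502 mag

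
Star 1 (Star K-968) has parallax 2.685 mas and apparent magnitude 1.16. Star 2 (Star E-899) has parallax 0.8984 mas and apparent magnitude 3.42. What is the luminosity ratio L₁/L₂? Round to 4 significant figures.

L₁/L₂ = 0.8975

d₁ = 1/p₁ = 1/0.002685″ = 372.44 pc; d₂ = 1/p₂ = 1/0.0008984″ = 1113.1 pc.
M₁ = m₁ − 5 log₁₀ d₁ + 5 = 1.16 − 12.8553 + 5 = -6.6953.
M₂ = 3.42 − 15.2327 + 5 = -6.8127.
L₁/L₂ = 10^(0.4(M₂ − M₁)) = 10^(0.4 × (-0.1174)) = 10^(-0.04696) = 0.89751.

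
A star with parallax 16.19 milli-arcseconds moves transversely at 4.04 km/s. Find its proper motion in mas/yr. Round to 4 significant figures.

d = 1/p = 1/0.01619″ = 61.767 pc.
μ = v_t / (4.74 d) = 4.04 / (4.74 × 61.767) = 4.04 / 292.78 = 0.013799 ″/yr = 13.799 mas/yr.

13.80 mas/yr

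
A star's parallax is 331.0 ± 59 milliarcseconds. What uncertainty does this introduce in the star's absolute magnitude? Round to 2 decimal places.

σ_M = 0.39 mag

M = m − 5 log₁₀ d + 5 = m + 5 log₁₀ p + 5, so ∂M/∂p = 5/(p ln 10).
σ_M = (5/ln 10) · (σ_p/p) = 2.1715 × 59/331.0 = 2.1715 × 0.17825 = 0.38707.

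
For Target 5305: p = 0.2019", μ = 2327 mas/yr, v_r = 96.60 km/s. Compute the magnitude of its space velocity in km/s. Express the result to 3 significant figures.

d = 1/p = 1/0.2019″ = 4.9529 pc.
μ = 2327 mas/yr = 2.327 ″/yr.
v_t = 4.740 μ d = 4.740 × 2.327 × 4.9529 = 54.63 km/s.
v = √(v_r² + v_t²) = √(96.60² + 54.63²) = √12316 = 110.98 km/s.

111 km/s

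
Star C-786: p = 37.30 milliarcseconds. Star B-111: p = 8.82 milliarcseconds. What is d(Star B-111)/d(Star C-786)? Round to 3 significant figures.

4.23

Since d = 1/p, d_B/d_A = p_A/p_B.
= 37.30 / 8.82 = 4.229.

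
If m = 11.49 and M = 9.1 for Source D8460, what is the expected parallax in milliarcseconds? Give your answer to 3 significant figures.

33.3 mas

m − M = 11.49 − 9.1 = 2.39.
d = 10^((m−M)/5 + 1) = 10^1.478 = 30.061 pc.
p = 1/d = 1/30.061 = 0.033266 arcsec = 33.266 mas.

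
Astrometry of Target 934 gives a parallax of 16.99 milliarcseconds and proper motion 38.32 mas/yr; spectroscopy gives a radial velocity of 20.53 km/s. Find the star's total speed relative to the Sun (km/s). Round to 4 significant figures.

23.15 km/s

d = 1/p = 1/0.01699″ = 58.858 pc.
μ = 38.32 mas/yr = 0.03832 ″/yr.
v_t = 4.740 μ d = 4.740 × 0.03832 × 58.858 = 10.691 km/s.
v = √(v_r² + v_t²) = √(20.53² + 10.691²) = √535.778 = 23.147 km/s.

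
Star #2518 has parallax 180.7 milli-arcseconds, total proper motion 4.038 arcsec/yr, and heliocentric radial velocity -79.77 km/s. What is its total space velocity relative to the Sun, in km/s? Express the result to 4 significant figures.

132.6 km/s

d = 1/p = 1/0.1807″ = 5.534 pc.
v_t = 4.740 μ d = 4.740 × 4.038 × 5.534 = 105.92 km/s.
v = √(v_r² + v_t²) = √((-79.77)² + 105.92²) = √17582.3 = 132.6 km/s.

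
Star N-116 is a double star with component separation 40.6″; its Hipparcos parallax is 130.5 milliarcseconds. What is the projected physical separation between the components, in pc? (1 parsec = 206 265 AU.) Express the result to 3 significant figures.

d = 1/p = 1/0.1305″ = 7.6628 pc.
At distance d (pc), an angle of θ arcsec spans θ·d AU: s = 40.6 × 7.6628 = 311.11 AU.
= 311.11 / 206265 = 0.0015083 pc.

0.00151 pc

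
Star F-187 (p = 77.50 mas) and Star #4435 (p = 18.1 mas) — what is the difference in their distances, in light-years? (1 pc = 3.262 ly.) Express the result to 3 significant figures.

138 ly

d_A = 1/0.07750″ = 12.903 pc; d_B = 1/0.01810″ = 55.249 pc.
|d_B − d_A| = |55.249 − 12.903| = 42.346 pc = 42.346 × 3.262 ly = 138.13 ly.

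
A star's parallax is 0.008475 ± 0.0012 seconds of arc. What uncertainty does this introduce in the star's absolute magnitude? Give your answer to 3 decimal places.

σ_M = 0.307 mag

M = m − 5 log₁₀ d + 5 = m + 5 log₁₀ p + 5, so ∂M/∂p = 5/(p ln 10).
σ_M = (5/ln 10) · (σ_p/p) = 2.1715 × 0.0012/0.008475 = 2.1715 × 0.14159 = 0.30746.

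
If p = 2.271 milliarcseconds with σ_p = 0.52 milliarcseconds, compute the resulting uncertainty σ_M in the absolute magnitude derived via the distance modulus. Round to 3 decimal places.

M = m − 5 log₁₀ d + 5 = m + 5 log₁₀ p + 5, so ∂M/∂p = 5/(p ln 10).
σ_M = (5/ln 10) · (σ_p/p) = 2.1715 × 0.52/2.271 = 2.1715 × 0.22897 = 0.49721.

σ_M = 0.497 mag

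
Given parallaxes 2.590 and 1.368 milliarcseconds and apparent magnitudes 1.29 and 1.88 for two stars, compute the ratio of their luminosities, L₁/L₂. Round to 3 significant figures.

L₁/L₂ = 0.480

d₁ = 1/p₁ = 1/0.002590″ = 386.1 pc; d₂ = 1/p₂ = 1/0.001368″ = 730.99 pc.
M₁ = m₁ − 5 log₁₀ d₁ + 5 = 1.29 − 12.9335 + 5 = -6.6435.
M₂ = 1.88 − 14.3196 + 5 = -7.4396.
L₁/L₂ = 10^(0.4(M₂ − M₁)) = 10^(0.4 × (-0.7961)) = 10^(-0.31844) = 0.48035.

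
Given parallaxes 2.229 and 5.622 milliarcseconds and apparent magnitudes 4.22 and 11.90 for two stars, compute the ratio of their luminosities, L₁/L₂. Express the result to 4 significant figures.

d₁ = 1/p₁ = 1/0.002229″ = 448.63 pc; d₂ = 1/p₂ = 1/0.005622″ = 177.87 pc.
M₁ = m₁ − 5 log₁₀ d₁ + 5 = 4.22 − 13.2594 + 5 = -4.0394.
M₂ = 11.90 − 11.2505 + 5 = 5.6495.
L₁/L₂ = 10^(0.4(M₂ − M₁)) = 10^(0.4 × 9.6889) = 10^3.87556 = 7508.6.

L₁/L₂ = 7509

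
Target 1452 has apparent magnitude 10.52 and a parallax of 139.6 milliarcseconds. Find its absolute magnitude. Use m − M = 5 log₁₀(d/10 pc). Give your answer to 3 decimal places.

M = 11.244

d = 1/p = 1/0.1396″ = 7.1633 pc.
m − M = 5 log₁₀(7.1633) − 5 = 4.2756 − 5 = -0.7244.
M = m − (m − M) = 10.52 − (-0.7244) = 11.244.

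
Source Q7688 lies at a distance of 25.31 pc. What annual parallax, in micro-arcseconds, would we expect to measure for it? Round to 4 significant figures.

39510 μas

p = 1/d = 1/25.31 = 0.03951 arcsec.
= 0.03951 × 10⁶ = 39510 μas.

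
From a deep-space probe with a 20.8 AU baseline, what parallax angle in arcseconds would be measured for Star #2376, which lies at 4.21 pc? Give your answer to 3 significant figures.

p (arcsec) = B (AU) / d (pc).
p = 20.8 / 4.21 = 4.9406 arcsec.

4.94 arcsec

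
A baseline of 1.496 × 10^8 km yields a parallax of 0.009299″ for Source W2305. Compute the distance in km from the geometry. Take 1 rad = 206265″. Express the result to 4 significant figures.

θ = 0.009299″ = 0.009299/206265 = 4.5083 × 10^-8 rad.
d = B/θ = (1.496 × 10^8) / (4.5083 × 10^-8) = 3.3183 × 10^15 km.

3.318 × 10^15 km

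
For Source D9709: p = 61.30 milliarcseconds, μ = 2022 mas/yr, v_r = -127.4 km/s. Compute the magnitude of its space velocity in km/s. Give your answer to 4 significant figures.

201.7 km/s

d = 1/p = 1/0.06130″ = 16.313 pc.
μ = 2022 mas/yr = 2.022 ″/yr.
v_t = 4.740 μ d = 4.740 × 2.022 × 16.313 = 156.35 km/s.
v = √(v_r² + v_t²) = √((-127.4)² + 156.35²) = √40676.1 = 201.68 km/s.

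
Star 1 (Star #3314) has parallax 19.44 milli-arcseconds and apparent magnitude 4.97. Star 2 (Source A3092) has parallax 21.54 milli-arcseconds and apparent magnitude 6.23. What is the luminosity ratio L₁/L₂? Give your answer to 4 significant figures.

d₁ = 1/p₁ = 1/0.01944″ = 51.44 pc; d₂ = 1/p₂ = 1/0.02154″ = 46.425 pc.
M₁ = m₁ − 5 log₁₀ d₁ + 5 = 4.97 − 8.5565 + 5 = 1.4135.
M₂ = 6.23 − 8.3338 + 5 = 2.8962.
L₁/L₂ = 10^(0.4(M₂ − M₁)) = 10^(0.4 × 1.4827) = 10^0.59308 = 3.9181.

L₁/L₂ = 3.918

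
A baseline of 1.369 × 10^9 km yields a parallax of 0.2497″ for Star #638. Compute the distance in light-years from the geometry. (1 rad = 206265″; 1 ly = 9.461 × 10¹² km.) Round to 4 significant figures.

119.5 ly

θ = 0.2497″ = 0.2497/206265 = 1.2106 × 10^-6 rad.
d = B/θ = (1.369 × 10^9) / (1.2106 × 10^-6) = 1.1308 × 10^15 km = (1.1308 × 10^15) / (9.461 × 10^12) ly = 119.52 ly.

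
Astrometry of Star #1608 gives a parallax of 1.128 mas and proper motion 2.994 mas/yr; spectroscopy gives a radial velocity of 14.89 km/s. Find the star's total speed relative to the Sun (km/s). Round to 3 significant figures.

19.5 km/s

d = 1/p = 1/0.001128″ = 886.52 pc.
μ = 2.994 mas/yr = 0.002994 ″/yr.
v_t = 4.740 μ d = 4.740 × 0.002994 × 886.52 = 12.581 km/s.
v = √(v_r² + v_t²) = √(14.89² + 12.581²) = √379.994 = 19.493 km/s.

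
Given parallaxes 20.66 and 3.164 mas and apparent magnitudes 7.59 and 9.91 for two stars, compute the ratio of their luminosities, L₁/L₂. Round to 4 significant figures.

d₁ = 1/p₁ = 1/0.02066″ = 48.403 pc; d₂ = 1/p₂ = 1/0.003164″ = 316.06 pc.
M₁ = m₁ − 5 log₁₀ d₁ + 5 = 7.59 − 8.4244 + 5 = 4.1656.
M₂ = 9.91 − 12.4988 + 5 = 2.4112.
L₁/L₂ = 10^(0.4(M₂ − M₁)) = 10^(0.4 × (-1.7544)) = 10^(-0.70176) = 0.19872.

L₁/L₂ = 0.1987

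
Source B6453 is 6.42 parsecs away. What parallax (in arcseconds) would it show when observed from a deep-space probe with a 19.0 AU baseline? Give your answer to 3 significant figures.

2.96 arcsec

p (arcsec) = B (AU) / d (pc).
p = 19.0 / 6.42 = 2.9595 arcsec.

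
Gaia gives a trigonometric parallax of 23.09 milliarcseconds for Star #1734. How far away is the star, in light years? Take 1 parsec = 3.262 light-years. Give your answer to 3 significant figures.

141 light years

p = 23.09 milliarcseconds = 0.02309 arcsec.
d = 1/p = 1/0.02309 = 43.309 pc.
In light-years: 43.309 × 3.262 = 141.27 ly.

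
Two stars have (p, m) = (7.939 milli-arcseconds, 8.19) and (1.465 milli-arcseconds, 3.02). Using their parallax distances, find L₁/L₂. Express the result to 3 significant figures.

L₁/L₂ = 0.000291

d₁ = 1/p₁ = 1/0.007939″ = 125.96 pc; d₂ = 1/p₂ = 1/0.001465″ = 682.59 pc.
M₁ = m₁ − 5 log₁₀ d₁ + 5 = 8.19 − 10.5012 + 5 = 2.6888.
M₂ = 3.02 − 14.1708 + 5 = -6.1508.
L₁/L₂ = 10^(0.4(M₂ − M₁)) = 10^(0.4 × (-8.8396)) = 10^(-3.53584) = 0.00029118.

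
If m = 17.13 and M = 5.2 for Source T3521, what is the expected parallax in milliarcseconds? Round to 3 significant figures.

0.411 mas

m − M = 17.13 − 5.2 = 11.93.
d = 10^((m−M)/5 + 1) = 10^3.386 = 2432.2 pc.
p = 1/d = 1/2432.2 = 0.00041115 arcsec = 0.41115 mas.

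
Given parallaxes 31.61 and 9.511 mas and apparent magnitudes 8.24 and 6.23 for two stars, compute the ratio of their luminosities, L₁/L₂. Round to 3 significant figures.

d₁ = 1/p₁ = 1/0.03161″ = 31.636 pc; d₂ = 1/p₂ = 1/0.009511″ = 105.14 pc.
M₁ = m₁ − 5 log₁₀ d₁ + 5 = 8.24 − 7.5009 + 5 = 5.7391.
M₂ = 6.23 − 10.1088 + 5 = 1.1212.
L₁/L₂ = 10^(0.4(M₂ − M₁)) = 10^(0.4 × (-4.6179)) = 10^(-1.84716) = 0.014218.

L₁/L₂ = 0.0142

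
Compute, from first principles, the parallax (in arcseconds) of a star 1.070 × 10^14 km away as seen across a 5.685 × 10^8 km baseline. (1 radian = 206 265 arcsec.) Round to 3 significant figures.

θ ≈ B/d = (5.685 × 10^8) / (1.070 × 10^14) = 5.3131 × 10^-6 rad.
In arcseconds: 5.3131 × 10^-6 × 206265 = 1.0959″.

1.10 arcsec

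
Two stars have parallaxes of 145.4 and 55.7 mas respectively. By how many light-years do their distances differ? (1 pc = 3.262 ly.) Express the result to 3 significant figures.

d_A = 1/0.1454″ = 6.8776 pc; d_B = 1/0.05570″ = 17.953 pc.
|d_B − d_A| = |17.953 − 6.8776| = 11.075 pc = 11.075 × 3.262 ly = 36.127 ly.

36.1 ly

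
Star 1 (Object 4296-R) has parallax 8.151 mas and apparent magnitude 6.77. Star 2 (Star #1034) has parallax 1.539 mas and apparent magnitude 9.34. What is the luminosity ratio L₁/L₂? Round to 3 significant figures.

L₁/L₂ = 0.380

d₁ = 1/p₁ = 1/0.008151″ = 122.68 pc; d₂ = 1/p₂ = 1/0.001539″ = 649.77 pc.
M₁ = m₁ − 5 log₁₀ d₁ + 5 = 6.77 − 10.4439 + 5 = 1.3261.
M₂ = 9.34 − 14.0638 + 5 = 0.2762.
L₁/L₂ = 10^(0.4(M₂ − M₁)) = 10^(0.4 × (-1.0499)) = 10^(-0.41996) = 0.38022.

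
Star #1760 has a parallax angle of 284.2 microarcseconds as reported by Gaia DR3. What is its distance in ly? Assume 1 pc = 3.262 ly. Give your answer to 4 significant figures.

p = 284.2 microarcseconds = 0.0002842 arcsec.
d = 1/p = 1/0.0002842 = 3518.6 pc.
In light-years: 3518.6 × 3.262 = 11478 ly.

11480 ly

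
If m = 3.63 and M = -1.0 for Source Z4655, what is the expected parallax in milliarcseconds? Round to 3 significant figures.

m − M = 3.63 − (-1.0) = 4.63.
d = 10^((m−M)/5 + 1) = 10^1.926 = 84.333 pc.
p = 1/d = 1/84.333 = 0.011858 arcsec = 11.858 mas.

11.9 mas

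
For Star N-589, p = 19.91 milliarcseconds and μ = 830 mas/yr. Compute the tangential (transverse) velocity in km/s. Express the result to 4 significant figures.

d = 1/p = 1/0.01991″ = 50.226 pc.
μ = 830 mas/yr = 0.830 ″/yr.
v_t = 4.74 × μ × d = 4.74 × 0.830 × 50.226 = 197.6 km/s.

197.6 km/s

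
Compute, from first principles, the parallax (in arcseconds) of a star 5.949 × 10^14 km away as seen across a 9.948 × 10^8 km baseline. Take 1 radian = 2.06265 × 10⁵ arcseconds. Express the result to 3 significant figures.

0.345 arcsec

θ ≈ B/d = (9.948 × 10^8) / (5.949 × 10^14) = 1.6722 × 10^-6 rad.
In arcseconds: 1.6722 × 10^-6 × 206265 = 0.34492″.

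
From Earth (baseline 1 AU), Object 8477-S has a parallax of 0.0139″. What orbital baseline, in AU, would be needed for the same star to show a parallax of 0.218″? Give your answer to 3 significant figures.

15.7 AU

Parallax scales linearly with baseline: p ∝ B, so B = p_target / p_Earth × 1 AU.
B = 0.218 / 0.0139 = 15.683 AU.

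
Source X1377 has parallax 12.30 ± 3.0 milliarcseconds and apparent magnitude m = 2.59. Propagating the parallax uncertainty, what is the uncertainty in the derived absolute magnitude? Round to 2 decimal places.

σ_M = 0.53 mag

M = m − 5 log₁₀ d + 5 = m + 5 log₁₀ p + 5, so ∂M/∂p = 5/(p ln 10).
σ_M = (5/ln 10) · (σ_p/p) = 2.1715 × 3.0/12.30 = 2.1715 × 0.2439 = 0.52963.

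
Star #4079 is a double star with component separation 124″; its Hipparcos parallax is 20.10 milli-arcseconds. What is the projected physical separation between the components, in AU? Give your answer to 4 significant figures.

6169 AU

d = 1/p = 1/0.02010″ = 49.751 pc.
At distance d (pc), an angle of θ arcsec spans θ·d AU: s = 124 × 49.751 = 6169.1 AU.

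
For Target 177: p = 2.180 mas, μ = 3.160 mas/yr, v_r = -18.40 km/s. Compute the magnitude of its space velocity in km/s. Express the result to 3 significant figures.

19.6 km/s

d = 1/p = 1/0.002180″ = 458.72 pc.
μ = 3.160 mas/yr = 0.003160 ″/yr.
v_t = 4.740 μ d = 4.740 × 0.003160 × 458.72 = 6.8709 km/s.
v = √(v_r² + v_t²) = √((-18.40)² + 6.8709²) = √385.769 = 19.641 km/s.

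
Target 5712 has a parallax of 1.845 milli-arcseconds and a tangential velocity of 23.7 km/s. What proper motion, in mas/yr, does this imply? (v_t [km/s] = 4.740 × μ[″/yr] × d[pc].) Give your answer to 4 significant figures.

d = 1/p = 1/0.001845″ = 542.01 pc.
μ = v_t / (4.74 d) = 23.7 / (4.74 × 542.01) = 23.7 / 2569.1 = 0.009225 ″/yr = 9.225 mas/yr.

9.225 mas/yr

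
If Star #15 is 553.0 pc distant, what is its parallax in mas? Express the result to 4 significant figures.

p = 1/d = 1/553 = 0.0018083 arcsec.
= 0.0018083 × 1000 = 1.8083 mas.

1.808 mas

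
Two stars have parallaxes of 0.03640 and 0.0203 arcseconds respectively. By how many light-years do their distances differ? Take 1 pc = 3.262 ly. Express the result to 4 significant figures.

d_A = 1/0.03640″ = 27.473 pc; d_B = 1/0.02030″ = 49.261 pc.
|d_B − d_A| = |49.261 − 27.473| = 21.788 pc = 21.788 × 3.262 ly = 71.072 ly.

71.07 ly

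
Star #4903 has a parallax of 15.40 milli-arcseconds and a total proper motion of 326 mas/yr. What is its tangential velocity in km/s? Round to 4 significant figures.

d = 1/p = 1/0.01540″ = 64.935 pc.
μ = 326 mas/yr = 0.326 ″/yr.
v_t = 4.74 × μ × d = 4.74 × 0.326 × 64.935 = 100.34 km/s.

100.3 km/s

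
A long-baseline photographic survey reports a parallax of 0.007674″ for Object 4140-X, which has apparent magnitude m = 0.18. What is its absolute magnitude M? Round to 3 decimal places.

M = -5.395

d = 1/p = 1/0.007674″ = 130.31 pc.
m − M = 5 log₁₀(130.31) − 5 = 10.5749 − 5 = 5.5749.
M = m − (m − M) = 0.18 − 5.5749 = -5.395.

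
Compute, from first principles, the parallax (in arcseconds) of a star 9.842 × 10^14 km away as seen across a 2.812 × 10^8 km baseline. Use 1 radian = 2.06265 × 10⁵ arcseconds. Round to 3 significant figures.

θ ≈ B/d = (2.812 × 10^8) / (9.842 × 10^14) = 2.8571 × 10^-7 rad.
In arcseconds: 2.8571 × 10^-7 × 206265 = 0.058932″.

0.0589 arcsec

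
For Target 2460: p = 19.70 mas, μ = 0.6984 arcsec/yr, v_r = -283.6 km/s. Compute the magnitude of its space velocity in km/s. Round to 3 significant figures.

d = 1/p = 1/0.01970″ = 50.761 pc.
v_t = 4.740 μ d = 4.740 × 0.6984 × 50.761 = 168.04 km/s.
v = √(v_r² + v_t²) = √((-283.6)² + 168.04²) = √108666 = 329.65 km/s.

330 km/s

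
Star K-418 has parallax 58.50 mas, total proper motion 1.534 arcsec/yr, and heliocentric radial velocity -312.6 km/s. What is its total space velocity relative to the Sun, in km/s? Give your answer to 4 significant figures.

336.4 km/s

d = 1/p = 1/0.05850″ = 17.094 pc.
v_t = 4.740 μ d = 4.740 × 1.534 × 17.094 = 124.29 km/s.
v = √(v_r² + v_t²) = √((-312.6)² + 124.29²) = √113167 = 336.4 km/s.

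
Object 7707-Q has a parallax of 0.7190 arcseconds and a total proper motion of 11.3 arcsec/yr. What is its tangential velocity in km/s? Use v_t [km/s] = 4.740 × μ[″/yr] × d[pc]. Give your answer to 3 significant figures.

74.5 km/s

d = 1/p = 1/0.7190″ = 1.3908 pc.
v_t = 4.74 × μ × d = 4.74 × 11.3 × 1.3908 = 74.494 km/s.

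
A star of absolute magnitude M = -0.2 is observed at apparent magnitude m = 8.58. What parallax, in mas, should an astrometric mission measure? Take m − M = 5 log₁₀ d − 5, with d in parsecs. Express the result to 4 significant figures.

m − M = 8.58 − (-0.2) = 8.78.
d = 10^((m−M)/5 + 1) = 10^2.756 = 570.16 pc.
p = 1/d = 1/570.16 = 0.0017539 arcsec = 1.7539 mas.

1.754 mas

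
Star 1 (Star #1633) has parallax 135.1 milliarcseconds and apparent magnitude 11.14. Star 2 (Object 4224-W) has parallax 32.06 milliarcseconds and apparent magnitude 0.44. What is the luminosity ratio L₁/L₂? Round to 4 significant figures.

d₁ = 1/p₁ = 1/0.1351″ = 7.4019 pc; d₂ = 1/p₂ = 1/0.03206″ = 31.192 pc.
M₁ = m₁ − 5 log₁₀ d₁ + 5 = 11.14 − 4.3467 + 5 = 11.7933.
M₂ = 0.44 − 7.4702 + 5 = -2.0302.
L₁/L₂ = 10^(0.4(M₂ − M₁)) = 10^(0.4 × (-13.8235)) = 10^(-5.52940) = 0.0000029553.

L₁/L₂ = 2.955 × 10^-6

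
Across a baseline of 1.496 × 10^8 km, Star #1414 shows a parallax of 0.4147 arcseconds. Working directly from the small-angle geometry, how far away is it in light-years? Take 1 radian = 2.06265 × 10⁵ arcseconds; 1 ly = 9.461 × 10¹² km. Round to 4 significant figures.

7.865 ly

θ = 0.4147″ = 0.4147/206265 = 2.0105 × 10^-6 rad.
d = B/θ = (1.496 × 10^8) / (2.0105 × 10^-6) = 7.4409 × 10^13 km = (7.4409 × 10^13) / (9.461 × 10^12) ly = 7.8648 ly.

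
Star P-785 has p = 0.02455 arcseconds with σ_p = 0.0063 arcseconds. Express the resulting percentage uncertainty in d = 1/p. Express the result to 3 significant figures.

For d = 1/p, |σ_d/d| = |σ_p/p|.
σ_p/p = 0.0063 / 0.02455 = 0.25662 = 25.662%.

25.7%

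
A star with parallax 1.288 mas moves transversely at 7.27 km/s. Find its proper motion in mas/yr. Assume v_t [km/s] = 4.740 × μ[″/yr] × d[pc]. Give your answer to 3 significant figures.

1.98 mas/yr

d = 1/p = 1/0.001288″ = 776.4 pc.
μ = v_t / (4.74 d) = 7.27 / (4.74 × 776.4) = 7.27 / 3680.1 = 0.0019755 ″/yr = 1.9755 mas/yr.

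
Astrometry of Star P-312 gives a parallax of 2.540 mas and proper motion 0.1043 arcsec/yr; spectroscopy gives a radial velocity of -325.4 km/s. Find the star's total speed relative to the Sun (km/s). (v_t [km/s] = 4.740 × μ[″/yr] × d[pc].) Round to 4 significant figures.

379.2 km/s

d = 1/p = 1/0.002540″ = 393.7 pc.
v_t = 4.740 μ d = 4.740 × 0.1043 × 393.7 = 194.64 km/s.
v = √(v_r² + v_t²) = √((-325.4)² + 194.64²) = √143770 = 379.17 km/s.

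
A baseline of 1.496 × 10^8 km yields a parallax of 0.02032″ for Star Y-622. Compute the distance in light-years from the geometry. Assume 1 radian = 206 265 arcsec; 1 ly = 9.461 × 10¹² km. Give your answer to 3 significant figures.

θ = 0.02032″ = 0.02032/206265 = 9.8514 × 10^-8 rad.
d = B/θ = (1.496 × 10^8) / (9.8514 × 10^-8) = 1.5186 × 10^15 km = (1.5186 × 10^15) / (9.461 × 10^12) ly = 160.51 ly.

161 ly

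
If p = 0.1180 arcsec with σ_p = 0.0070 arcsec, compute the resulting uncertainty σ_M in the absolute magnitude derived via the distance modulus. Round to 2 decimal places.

M = m − 5 log₁₀ d + 5 = m + 5 log₁₀ p + 5, so ∂M/∂p = 5/(p ln 10).
σ_M = (5/ln 10) · (σ_p/p) = 2.1715 × 0.0070/0.1180 = 2.1715 × 0.059322 = 0.12882.

σ_M = 0.13 mag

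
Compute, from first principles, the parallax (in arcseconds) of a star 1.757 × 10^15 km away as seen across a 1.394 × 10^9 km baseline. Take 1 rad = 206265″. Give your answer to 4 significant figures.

0.1637 arcsec

θ ≈ B/d = (1.394 × 10^9) / (1.757 × 10^15) = 7.9340 × 10^-7 rad.
In arcseconds: 7.9340 × 10^-7 × 206265 = 0.16365″.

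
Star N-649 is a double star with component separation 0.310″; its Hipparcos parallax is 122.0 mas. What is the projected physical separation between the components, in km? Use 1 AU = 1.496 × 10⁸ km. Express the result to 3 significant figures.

3.80 × 10^8 km

d = 1/p = 1/0.1220″ = 8.1967 pc.
At distance d (pc), an angle of θ arcsec spans θ·d AU: s = 0.310 × 8.1967 = 2.541 AU.
= 2.541 × 1.496 × 10⁸ km = 3.8013 × 10^8 km.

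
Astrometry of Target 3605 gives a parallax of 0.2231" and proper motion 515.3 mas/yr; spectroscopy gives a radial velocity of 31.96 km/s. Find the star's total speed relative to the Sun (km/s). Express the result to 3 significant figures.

d = 1/p = 1/0.2231″ = 4.4823 pc.
μ = 515.3 mas/yr = 0.5153 ″/yr.
v_t = 4.740 μ d = 4.740 × 0.5153 × 4.4823 = 10.948 km/s.
v = √(v_r² + v_t²) = √(31.96² + 10.948²) = √1141.3 = 33.783 km/s.

33.8 km/s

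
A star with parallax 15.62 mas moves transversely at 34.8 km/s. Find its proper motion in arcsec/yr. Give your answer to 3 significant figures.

0.115 arcsec/yr

d = 1/p = 1/0.01562″ = 64.02 pc.
μ = v_t / (4.74 d) = 34.8 / (4.74 × 64.02) = 34.8 / 303.45 = 0.11468 ″/yr.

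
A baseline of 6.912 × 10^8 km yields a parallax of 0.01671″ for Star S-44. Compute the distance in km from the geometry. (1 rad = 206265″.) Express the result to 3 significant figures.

8.53 × 10^15 km

θ = 0.01671″ = 0.01671/206265 = 8.1012 × 10^-8 rad.
d = B/θ = (6.912 × 10^8) / (8.1012 × 10^-8) = 8.5321 × 10^15 km.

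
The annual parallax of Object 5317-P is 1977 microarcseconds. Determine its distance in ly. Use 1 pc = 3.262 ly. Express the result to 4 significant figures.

p = 1977 microarcseconds = 0.001977 arcsec.
d = 1/p = 1/0.001977 = 505.82 pc.
In light-years: 505.82 × 3.262 = 1650 ly.

1650 ly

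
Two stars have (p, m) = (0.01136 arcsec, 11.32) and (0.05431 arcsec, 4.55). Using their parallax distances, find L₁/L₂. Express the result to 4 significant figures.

L₁/L₂ = 0.04477

d₁ = 1/p₁ = 1/0.01136″ = 88.028 pc; d₂ = 1/p₂ = 1/0.05431″ = 18.413 pc.
M₁ = m₁ − 5 log₁₀ d₁ + 5 = 11.32 − 9.7231 + 5 = 6.5969.
M₂ = 4.55 − 6.3256 + 5 = 3.2244.
L₁/L₂ = 10^(0.4(M₂ − M₁)) = 10^(0.4 × (-3.3725)) = 10^(-1.34900) = 0.044771.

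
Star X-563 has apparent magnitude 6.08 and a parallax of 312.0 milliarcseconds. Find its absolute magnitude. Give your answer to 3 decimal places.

d = 1/p = 1/0.3120″ = 3.2051 pc.
m − M = 5 log₁₀(3.2051) − 5 = 2.5292 − 5 = -2.4708.
M = m − (m − M) = 6.08 − (-2.4708) = 8.551.

M = 8.551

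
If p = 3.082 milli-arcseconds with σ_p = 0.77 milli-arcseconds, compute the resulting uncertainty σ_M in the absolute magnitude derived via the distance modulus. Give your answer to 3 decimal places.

σ_M = 0.543 mag

M = m − 5 log₁₀ d + 5 = m + 5 log₁₀ p + 5, so ∂M/∂p = 5/(p ln 10).
σ_M = (5/ln 10) · (σ_p/p) = 2.1715 × 0.77/3.082 = 2.1715 × 0.24984 = 0.54253.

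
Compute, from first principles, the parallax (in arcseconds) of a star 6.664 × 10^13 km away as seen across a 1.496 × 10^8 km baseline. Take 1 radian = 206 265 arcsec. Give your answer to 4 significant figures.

θ ≈ B/d = (1.496 × 10^8) / (6.664 × 10^13) = 2.2449 × 10^-6 rad.
In arcseconds: 2.2449 × 10^-6 × 206265 = 0.46304″.

0.4630 arcsec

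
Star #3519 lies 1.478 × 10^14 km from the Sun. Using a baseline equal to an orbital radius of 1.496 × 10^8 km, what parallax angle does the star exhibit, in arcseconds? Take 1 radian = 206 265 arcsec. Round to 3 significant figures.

0.209 arcsec

θ ≈ B/d = (1.496 × 10^8) / (1.478 × 10^14) = 1.0122 × 10^-6 rad.
In arcseconds: 1.0122 × 10^-6 × 206265 = 0.20878″.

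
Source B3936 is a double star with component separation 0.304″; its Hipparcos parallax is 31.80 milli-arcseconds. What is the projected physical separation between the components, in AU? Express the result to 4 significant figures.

9.560 AU

d = 1/p = 1/0.03180″ = 31.447 pc.
At distance d (pc), an angle of θ arcsec spans θ·d AU: s = 0.304 × 31.447 = 9.5599 AU.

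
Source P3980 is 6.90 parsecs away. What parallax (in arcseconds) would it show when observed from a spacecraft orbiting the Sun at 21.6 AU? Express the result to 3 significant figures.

3.13 arcsec

p (arcsec) = B (AU) / d (pc).
p = 21.6 / 6.90 = 3.1304 arcsec.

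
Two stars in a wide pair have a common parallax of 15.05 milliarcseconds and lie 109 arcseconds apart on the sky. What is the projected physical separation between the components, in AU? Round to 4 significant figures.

d = 1/p = 1/0.01505″ = 66.445 pc.
At distance d (pc), an angle of θ arcsec spans θ·d AU: s = 109 × 66.445 = 7242.5 AU.

7243 AU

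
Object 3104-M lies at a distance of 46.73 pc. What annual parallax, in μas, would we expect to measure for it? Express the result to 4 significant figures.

p = 1/d = 1/46.73 = 0.0214 arcsec.
= 0.0214 × 10⁶ = 21400 μas.

21400 μas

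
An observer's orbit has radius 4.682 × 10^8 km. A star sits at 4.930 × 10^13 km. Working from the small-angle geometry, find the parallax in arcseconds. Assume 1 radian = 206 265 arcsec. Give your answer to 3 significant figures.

1.96 arcsec

θ ≈ B/d = (4.682 × 10^8) / (4.930 × 10^13) = 9.4970 × 10^-6 rad.
In arcseconds: 9.4970 × 10^-6 × 206265 = 1.9589″.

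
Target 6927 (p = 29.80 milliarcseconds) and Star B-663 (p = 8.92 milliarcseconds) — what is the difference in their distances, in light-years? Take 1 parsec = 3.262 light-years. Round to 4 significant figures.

256.2 ly

d_A = 1/0.02980″ = 33.557 pc; d_B = 1/0.008920″ = 112.11 pc.
|d_B − d_A| = |112.11 − 33.557| = 78.553 pc = 78.553 × 3.262 ly = 256.24 ly.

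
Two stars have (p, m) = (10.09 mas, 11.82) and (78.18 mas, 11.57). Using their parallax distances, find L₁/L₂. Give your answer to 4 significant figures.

d₁ = 1/p₁ = 1/0.01009″ = 99.108 pc; d₂ = 1/p₂ = 1/0.07818″ = 12.791 pc.
M₁ = m₁ − 5 log₁₀ d₁ + 5 = 11.82 − 9.9805 + 5 = 6.8395.
M₂ = 11.57 − 5.5345 + 5 = 11.0355.
L₁/L₂ = 10^(0.4(M₂ − M₁)) = 10^(0.4 × 4.1960) = 10^1.67840 = 47.687.

L₁/L₂ = 47.69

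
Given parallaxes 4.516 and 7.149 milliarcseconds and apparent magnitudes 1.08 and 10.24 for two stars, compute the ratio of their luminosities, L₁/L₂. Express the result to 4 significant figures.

d₁ = 1/p₁ = 1/0.004516″ = 221.43 pc; d₂ = 1/p₂ = 1/0.007149″ = 139.88 pc.
M₁ = m₁ − 5 log₁₀ d₁ + 5 = 1.08 − 11.7262 + 5 = -5.6462.
M₂ = 10.24 − 10.7288 + 5 = 4.5112.
L₁/L₂ = 10^(0.4(M₂ − M₁)) = 10^(0.4 × 10.1574) = 10^4.06296 = 11560.

L₁/L₂ = 11560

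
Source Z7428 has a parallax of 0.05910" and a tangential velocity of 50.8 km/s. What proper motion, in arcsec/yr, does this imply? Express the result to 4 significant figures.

d = 1/p = 1/0.05910″ = 16.92 pc.
μ = v_t / (4.74 d) = 50.8 / (4.74 × 16.92) = 50.8 / 80.201 = 0.63341 ″/yr.

0.6334 arcsec/yr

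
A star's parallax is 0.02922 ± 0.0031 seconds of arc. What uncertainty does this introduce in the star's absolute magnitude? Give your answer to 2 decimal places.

M = m − 5 log₁₀ d + 5 = m + 5 log₁₀ p + 5, so ∂M/∂p = 5/(p ln 10).
σ_M = (5/ln 10) · (σ_p/p) = 2.1715 × 0.0031/0.02922 = 2.1715 × 0.10609 = 0.23037.

σ_M = 0.23 mag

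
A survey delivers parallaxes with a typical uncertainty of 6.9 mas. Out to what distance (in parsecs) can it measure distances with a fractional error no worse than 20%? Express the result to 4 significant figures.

28.99 pc

σ_d/d = σ_p/p, so the condition is σ_p/p ≤ 0.20, i.e. p ≥ σ_p/0.20.
p_min = 6.9/0.20 = 34.5 mas = 0.0345 arcsec.
d_max = 1/p_min = 1/0.0345 = 28.986 pc.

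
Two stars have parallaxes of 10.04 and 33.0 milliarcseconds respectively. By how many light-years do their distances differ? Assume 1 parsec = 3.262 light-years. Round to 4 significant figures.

d_A = 1/0.01004″ = 99.602 pc; d_B = 1/0.03300″ = 30.303 pc.
|d_B − d_A| = |30.303 − 99.602| = 69.299 pc = 69.299 × 3.262 ly = 226.05 ly.

226.1 ly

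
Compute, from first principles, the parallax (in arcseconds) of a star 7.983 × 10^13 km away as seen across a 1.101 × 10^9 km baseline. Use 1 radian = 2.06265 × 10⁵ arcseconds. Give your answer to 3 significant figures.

2.84 arcsec

θ ≈ B/d = (1.101 × 10^9) / (7.983 × 10^13) = 1.3792 × 10^-5 rad.
In arcseconds: 1.3792 × 10^-5 × 206265 = 2.8448″.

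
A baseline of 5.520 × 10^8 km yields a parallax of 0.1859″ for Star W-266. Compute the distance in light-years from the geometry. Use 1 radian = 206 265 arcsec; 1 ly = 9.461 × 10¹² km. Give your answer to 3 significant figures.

θ = 0.1859″ = 0.1859/206265 = 9.0127 × 10^-7 rad.
d = B/θ = (5.520 × 10^8) / (9.0127 × 10^-7) = 6.1247 × 10^14 km = (6.1247 × 10^14) / (9.461 × 10^12) ly = 64.736 ly.

64.7 ly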